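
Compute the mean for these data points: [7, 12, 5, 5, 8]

7.4

Step 1: Sum all values: 7 + 12 + 5 + 5 + 8 = 37
Step 2: Count the number of values: n = 5
Step 3: Mean = sum / n = 37 / 5 = 7.4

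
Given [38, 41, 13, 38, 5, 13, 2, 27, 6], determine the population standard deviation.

14.8324

Step 1: Compute the mean: 20.3333
Step 2: Sum of squared deviations from the mean: 1980
Step 3: Population variance = 1980 / 9 = 220
Step 4: Standard deviation = sqrt(220) = 14.8324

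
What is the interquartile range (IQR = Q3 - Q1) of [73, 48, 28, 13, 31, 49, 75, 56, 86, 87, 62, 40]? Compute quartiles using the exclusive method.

41.25

Step 1: Sort the data: [13, 28, 31, 40, 48, 49, 56, 62, 73, 75, 86, 87]
Step 2: n = 12
Step 3: Using the exclusive quartile method:
  Q1 = 33.25
  Q2 (median) = 52.5
  Q3 = 74.5
  IQR = Q3 - Q1 = 74.5 - 33.25 = 41.25
Step 4: IQR = 41.25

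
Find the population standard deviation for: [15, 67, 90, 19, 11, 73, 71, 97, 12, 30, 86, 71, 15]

32.3172

Step 1: Compute the mean: 50.5385
Step 2: Sum of squared deviations from the mean: 13577.2308
Step 3: Population variance = 13577.2308 / 13 = 1044.4024
Step 4: Standard deviation = sqrt(1044.4024) = 32.3172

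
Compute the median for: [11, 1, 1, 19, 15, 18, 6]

11

Step 1: Sort the data in ascending order: [1, 1, 6, 11, 15, 18, 19]
Step 2: The number of values is n = 7.
Step 3: Since n is odd, the median is the middle value at position 4: 11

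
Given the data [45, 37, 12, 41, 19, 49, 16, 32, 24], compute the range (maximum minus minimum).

37

Step 1: Identify the maximum value: max = 49
Step 2: Identify the minimum value: min = 12
Step 3: Range = max - min = 49 - 12 = 37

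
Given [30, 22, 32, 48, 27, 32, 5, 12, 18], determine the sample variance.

160.3611

Step 1: Compute the mean: (30 + 22 + 32 + 48 + 27 + 32 + 5 + 12 + 18) / 9 = 25.1111
Step 2: Compute squared deviations from the mean:
  (30 - 25.1111)^2 = 23.9012
  (22 - 25.1111)^2 = 9.679
  (32 - 25.1111)^2 = 47.4568
  (48 - 25.1111)^2 = 523.9012
  (27 - 25.1111)^2 = 3.5679
  (32 - 25.1111)^2 = 47.4568
  (5 - 25.1111)^2 = 404.4568
  (12 - 25.1111)^2 = 171.9012
  (18 - 25.1111)^2 = 50.5679
Step 3: Sum of squared deviations = 1282.8889
Step 4: Sample variance = 1282.8889 / 8 = 160.3611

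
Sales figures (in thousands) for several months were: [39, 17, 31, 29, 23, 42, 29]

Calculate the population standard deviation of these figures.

7.9821

Step 1: Compute the mean: 30
Step 2: Sum of squared deviations from the mean: 446
Step 3: Population variance = 446 / 7 = 63.7143
Step 4: Standard deviation = sqrt(63.7143) = 7.9821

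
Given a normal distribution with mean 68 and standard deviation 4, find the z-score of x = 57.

-2.75

Step 1: Recall the z-score formula: z = (x - mu) / sigma
Step 2: Substitute values: z = (57 - 68) / 4
Step 3: z = -11 / 4 = -2.75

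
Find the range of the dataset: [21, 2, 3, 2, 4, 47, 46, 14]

45

Step 1: Identify the maximum value: max = 47
Step 2: Identify the minimum value: min = 2
Step 3: Range = max - min = 47 - 2 = 45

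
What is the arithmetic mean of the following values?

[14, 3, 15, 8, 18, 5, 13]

10.8571

Step 1: Sum all values: 14 + 3 + 15 + 8 + 18 + 5 + 13 = 76
Step 2: Count the number of values: n = 7
Step 3: Mean = sum / n = 76 / 7 = 10.8571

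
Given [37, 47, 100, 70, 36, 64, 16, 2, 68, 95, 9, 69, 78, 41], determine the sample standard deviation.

30.5247

Step 1: Compute the mean: 52.2857
Step 2: Sum of squared deviations from the mean: 12112.8571
Step 3: Sample variance = 12112.8571 / 13 = 931.7582
Step 4: Standard deviation = sqrt(931.7582) = 30.5247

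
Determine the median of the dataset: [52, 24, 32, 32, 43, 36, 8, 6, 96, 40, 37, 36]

36

Step 1: Sort the data in ascending order: [6, 8, 24, 32, 32, 36, 36, 37, 40, 43, 52, 96]
Step 2: The number of values is n = 12.
Step 3: Since n is even, the median is the average of positions 6 and 7:
  Median = (36 + 36) / 2 = 36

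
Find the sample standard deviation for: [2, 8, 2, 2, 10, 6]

3.5214

Step 1: Compute the mean: 5
Step 2: Sum of squared deviations from the mean: 62
Step 3: Sample variance = 62 / 5 = 12.4
Step 4: Standard deviation = sqrt(12.4) = 3.5214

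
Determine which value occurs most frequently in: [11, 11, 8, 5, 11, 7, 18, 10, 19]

11

Step 1: Count the frequency of each value:
  5: appears 1 time(s)
  7: appears 1 time(s)
  8: appears 1 time(s)
  10: appears 1 time(s)
  11: appears 3 time(s)
  18: appears 1 time(s)
  19: appears 1 time(s)
Step 2: The value 11 appears most frequently (3 times).
Step 3: Mode = 11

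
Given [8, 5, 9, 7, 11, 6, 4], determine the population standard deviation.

2.2315

Step 1: Compute the mean: 7.1429
Step 2: Sum of squared deviations from the mean: 34.8571
Step 3: Population variance = 34.8571 / 7 = 4.9796
Step 4: Standard deviation = sqrt(4.9796) = 2.2315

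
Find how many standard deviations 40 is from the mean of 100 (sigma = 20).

-3

Step 1: Recall the z-score formula: z = (x - mu) / sigma
Step 2: Substitute values: z = (40 - 100) / 20
Step 3: z = -60 / 20 = -3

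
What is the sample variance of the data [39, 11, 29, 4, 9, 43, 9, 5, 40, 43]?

289.0667

Step 1: Compute the mean: (39 + 11 + 29 + 4 + 9 + 43 + 9 + 5 + 40 + 43) / 10 = 23.2
Step 2: Compute squared deviations from the mean:
  (39 - 23.2)^2 = 249.64
  (11 - 23.2)^2 = 148.84
  (29 - 23.2)^2 = 33.64
  (4 - 23.2)^2 = 368.64
  (9 - 23.2)^2 = 201.64
  (43 - 23.2)^2 = 392.04
  (9 - 23.2)^2 = 201.64
  (5 - 23.2)^2 = 331.24
  (40 - 23.2)^2 = 282.24
  (43 - 23.2)^2 = 392.04
Step 3: Sum of squared deviations = 2601.6
Step 4: Sample variance = 2601.6 / 9 = 289.0667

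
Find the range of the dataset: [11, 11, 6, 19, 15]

13

Step 1: Identify the maximum value: max = 19
Step 2: Identify the minimum value: min = 6
Step 3: Range = max - min = 19 - 6 = 13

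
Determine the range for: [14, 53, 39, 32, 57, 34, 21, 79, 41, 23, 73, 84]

70

Step 1: Identify the maximum value: max = 84
Step 2: Identify the minimum value: min = 14
Step 3: Range = max - min = 84 - 14 = 70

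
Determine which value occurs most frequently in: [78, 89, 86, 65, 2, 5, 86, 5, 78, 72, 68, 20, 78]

78

Step 1: Count the frequency of each value:
  2: appears 1 time(s)
  5: appears 2 time(s)
  20: appears 1 time(s)
  65: appears 1 time(s)
  68: appears 1 time(s)
  72: appears 1 time(s)
  78: appears 3 time(s)
  86: appears 2 time(s)
  89: appears 1 time(s)
Step 2: The value 78 appears most frequently (3 times).
Step 3: Mode = 78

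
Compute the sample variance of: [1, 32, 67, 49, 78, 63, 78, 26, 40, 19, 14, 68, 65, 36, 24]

611.8571

Step 1: Compute the mean: (1 + 32 + 67 + 49 + 78 + 63 + 78 + 26 + 40 + 19 + 14 + 68 + 65 + 36 + 24) / 15 = 44
Step 2: Compute squared deviations from the mean:
  (1 - 44)^2 = 1849
  (32 - 44)^2 = 144
  (67 - 44)^2 = 529
  (49 - 44)^2 = 25
  (78 - 44)^2 = 1156
  (63 - 44)^2 = 361
  (78 - 44)^2 = 1156
  (26 - 44)^2 = 324
  (40 - 44)^2 = 16
  (19 - 44)^2 = 625
  (14 - 44)^2 = 900
  (68 - 44)^2 = 576
  (65 - 44)^2 = 441
  (36 - 44)^2 = 64
  (24 - 44)^2 = 400
Step 3: Sum of squared deviations = 8566
Step 4: Sample variance = 8566 / 14 = 611.8571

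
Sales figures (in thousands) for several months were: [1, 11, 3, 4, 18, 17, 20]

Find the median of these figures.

11

Step 1: Sort the data in ascending order: [1, 3, 4, 11, 17, 18, 20]
Step 2: The number of values is n = 7.
Step 3: Since n is odd, the median is the middle value at position 4: 11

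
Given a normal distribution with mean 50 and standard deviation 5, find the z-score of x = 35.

-3

Step 1: Recall the z-score formula: z = (x - mu) / sigma
Step 2: Substitute values: z = (35 - 50) / 5
Step 3: z = -15 / 5 = -3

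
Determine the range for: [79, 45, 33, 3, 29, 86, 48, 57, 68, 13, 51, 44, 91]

88

Step 1: Identify the maximum value: max = 91
Step 2: Identify the minimum value: min = 3
Step 3: Range = max - min = 91 - 3 = 88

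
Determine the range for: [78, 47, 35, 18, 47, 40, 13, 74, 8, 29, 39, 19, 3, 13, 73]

75

Step 1: Identify the maximum value: max = 78
Step 2: Identify the minimum value: min = 3
Step 3: Range = max - min = 78 - 3 = 75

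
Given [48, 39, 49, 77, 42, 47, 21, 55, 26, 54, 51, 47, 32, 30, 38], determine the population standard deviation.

13.354

Step 1: Compute the mean: 43.7333
Step 2: Sum of squared deviations from the mean: 2674.9333
Step 3: Population variance = 2674.9333 / 15 = 178.3289
Step 4: Standard deviation = sqrt(178.3289) = 13.354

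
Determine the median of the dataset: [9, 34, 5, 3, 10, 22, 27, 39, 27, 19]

20.5

Step 1: Sort the data in ascending order: [3, 5, 9, 10, 19, 22, 27, 27, 34, 39]
Step 2: The number of values is n = 10.
Step 3: Since n is even, the median is the average of positions 5 and 6:
  Median = (19 + 22) / 2 = 20.5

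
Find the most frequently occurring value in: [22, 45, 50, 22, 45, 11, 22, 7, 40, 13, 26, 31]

22

Step 1: Count the frequency of each value:
  7: appears 1 time(s)
  11: appears 1 time(s)
  13: appears 1 time(s)
  22: appears 3 time(s)
  26: appears 1 time(s)
  31: appears 1 time(s)
  40: appears 1 time(s)
  45: appears 2 time(s)
  50: appears 1 time(s)
Step 2: The value 22 appears most frequently (3 times).
Step 3: Mode = 22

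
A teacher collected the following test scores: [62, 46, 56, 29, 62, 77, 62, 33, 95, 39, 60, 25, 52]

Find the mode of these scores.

62

Step 1: Count the frequency of each value:
  25: appears 1 time(s)
  29: appears 1 time(s)
  33: appears 1 time(s)
  39: appears 1 time(s)
  46: appears 1 time(s)
  52: appears 1 time(s)
  56: appears 1 time(s)
  60: appears 1 time(s)
  62: appears 3 time(s)
  77: appears 1 time(s)
  95: appears 1 time(s)
Step 2: The value 62 appears most frequently (3 times).
Step 3: Mode = 62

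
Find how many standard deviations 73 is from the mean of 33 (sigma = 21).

1.9048

Step 1: Recall the z-score formula: z = (x - mu) / sigma
Step 2: Substitute values: z = (73 - 33) / 21
Step 3: z = 40 / 21 = 1.9048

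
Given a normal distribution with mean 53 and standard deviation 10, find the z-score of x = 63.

1

Step 1: Recall the z-score formula: z = (x - mu) / sigma
Step 2: Substitute values: z = (63 - 53) / 10
Step 3: z = 10 / 10 = 1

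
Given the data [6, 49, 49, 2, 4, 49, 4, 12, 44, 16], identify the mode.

49

Step 1: Count the frequency of each value:
  2: appears 1 time(s)
  4: appears 2 time(s)
  6: appears 1 time(s)
  12: appears 1 time(s)
  16: appears 1 time(s)
  44: appears 1 time(s)
  49: appears 3 time(s)
Step 2: The value 49 appears most frequently (3 times).
Step 3: Mode = 49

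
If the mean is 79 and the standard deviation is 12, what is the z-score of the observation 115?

3

Step 1: Recall the z-score formula: z = (x - mu) / sigma
Step 2: Substitute values: z = (115 - 79) / 12
Step 3: z = 36 / 12 = 3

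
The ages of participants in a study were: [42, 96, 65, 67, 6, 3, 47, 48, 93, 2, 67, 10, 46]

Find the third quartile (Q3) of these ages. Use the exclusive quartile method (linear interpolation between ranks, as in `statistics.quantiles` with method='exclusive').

67

Step 1: Sort the data: [2, 3, 6, 10, 42, 46, 47, 48, 65, 67, 67, 93, 96]
Step 2: n = 13
Step 3: Using the exclusive quartile method:
  Q1 = 8
  Q2 (median) = 47
  Q3 = 67
  IQR = Q3 - Q1 = 67 - 8 = 59
Step 4: Q3 = 67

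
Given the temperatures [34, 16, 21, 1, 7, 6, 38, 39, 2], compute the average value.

18.2222

Step 1: Sum all values: 34 + 16 + 21 + 1 + 7 + 6 + 38 + 39 + 2 = 164
Step 2: Count the number of values: n = 9
Step 3: Mean = sum / n = 164 / 9 = 18.2222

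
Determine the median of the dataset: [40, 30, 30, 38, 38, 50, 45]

38

Step 1: Sort the data in ascending order: [30, 30, 38, 38, 40, 45, 50]
Step 2: The number of values is n = 7.
Step 3: Since n is odd, the median is the middle value at position 4: 38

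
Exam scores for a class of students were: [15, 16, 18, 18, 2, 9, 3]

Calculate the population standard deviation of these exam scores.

6.3888

Step 1: Compute the mean: 11.5714
Step 2: Sum of squared deviations from the mean: 285.7143
Step 3: Population variance = 285.7143 / 7 = 40.8163
Step 4: Standard deviation = sqrt(40.8163) = 6.3888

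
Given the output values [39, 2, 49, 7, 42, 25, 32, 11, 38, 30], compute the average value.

27.5

Step 1: Sum all values: 39 + 2 + 49 + 7 + 42 + 25 + 32 + 11 + 38 + 30 = 275
Step 2: Count the number of values: n = 10
Step 3: Mean = sum / n = 275 / 10 = 27.5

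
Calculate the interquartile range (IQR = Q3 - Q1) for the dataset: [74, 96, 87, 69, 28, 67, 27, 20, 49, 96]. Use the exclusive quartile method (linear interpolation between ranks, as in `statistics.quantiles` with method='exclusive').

61.5

Step 1: Sort the data: [20, 27, 28, 49, 67, 69, 74, 87, 96, 96]
Step 2: n = 10
Step 3: Using the exclusive quartile method:
  Q1 = 27.75
  Q2 (median) = 68
  Q3 = 89.25
  IQR = Q3 - Q1 = 89.25 - 27.75 = 61.5
Step 4: IQR = 61.5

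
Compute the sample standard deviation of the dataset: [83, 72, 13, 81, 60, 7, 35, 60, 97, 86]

31.2666

Step 1: Compute the mean: 59.4
Step 2: Sum of squared deviations from the mean: 8798.4
Step 3: Sample variance = 8798.4 / 9 = 977.6
Step 4: Standard deviation = sqrt(977.6) = 31.2666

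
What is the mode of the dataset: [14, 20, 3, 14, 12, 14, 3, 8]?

14

Step 1: Count the frequency of each value:
  3: appears 2 time(s)
  8: appears 1 time(s)
  12: appears 1 time(s)
  14: appears 3 time(s)
  20: appears 1 time(s)
Step 2: The value 14 appears most frequently (3 times).
Step 3: Mode = 14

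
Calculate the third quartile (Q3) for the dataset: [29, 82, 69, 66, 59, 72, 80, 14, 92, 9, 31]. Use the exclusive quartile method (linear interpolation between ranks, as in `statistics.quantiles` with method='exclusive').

80

Step 1: Sort the data: [9, 14, 29, 31, 59, 66, 69, 72, 80, 82, 92]
Step 2: n = 11
Step 3: Using the exclusive quartile method:
  Q1 = 29
  Q2 (median) = 66
  Q3 = 80
  IQR = Q3 - Q1 = 80 - 29 = 51
Step 4: Q3 = 80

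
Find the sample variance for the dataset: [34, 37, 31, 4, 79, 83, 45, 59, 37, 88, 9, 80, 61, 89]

821.6484

Step 1: Compute the mean: (34 + 37 + 31 + 4 + 79 + 83 + 45 + 59 + 37 + 88 + 9 + 80 + 61 + 89) / 14 = 52.5714
Step 2: Compute squared deviations from the mean:
  (34 - 52.5714)^2 = 344.898
  (37 - 52.5714)^2 = 242.4694
  (31 - 52.5714)^2 = 465.3265
  (4 - 52.5714)^2 = 2359.1837
  (79 - 52.5714)^2 = 698.4694
  (83 - 52.5714)^2 = 925.898
  (45 - 52.5714)^2 = 57.3265
  (59 - 52.5714)^2 = 41.3265
  (37 - 52.5714)^2 = 242.4694
  (88 - 52.5714)^2 = 1255.1837
  (9 - 52.5714)^2 = 1898.4694
  (80 - 52.5714)^2 = 752.3265
  (61 - 52.5714)^2 = 71.0408
  (89 - 52.5714)^2 = 1327.0408
Step 3: Sum of squared deviations = 10681.4286
Step 4: Sample variance = 10681.4286 / 13 = 821.6484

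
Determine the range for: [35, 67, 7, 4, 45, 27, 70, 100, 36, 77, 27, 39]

96

Step 1: Identify the maximum value: max = 100
Step 2: Identify the minimum value: min = 4
Step 3: Range = max - min = 100 - 4 = 96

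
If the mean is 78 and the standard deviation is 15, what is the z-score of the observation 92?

0.9333

Step 1: Recall the z-score formula: z = (x - mu) / sigma
Step 2: Substitute values: z = (92 - 78) / 15
Step 3: z = 14 / 15 = 0.9333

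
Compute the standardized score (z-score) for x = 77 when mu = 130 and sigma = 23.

-2.3043

Step 1: Recall the z-score formula: z = (x - mu) / sigma
Step 2: Substitute values: z = (77 - 130) / 23
Step 3: z = -53 / 23 = -2.3043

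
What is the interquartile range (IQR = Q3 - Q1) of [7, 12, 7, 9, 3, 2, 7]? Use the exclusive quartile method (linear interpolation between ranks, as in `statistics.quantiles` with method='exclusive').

6

Step 1: Sort the data: [2, 3, 7, 7, 7, 9, 12]
Step 2: n = 7
Step 3: Using the exclusive quartile method:
  Q1 = 3
  Q2 (median) = 7
  Q3 = 9
  IQR = Q3 - Q1 = 9 - 3 = 6
Step 4: IQR = 6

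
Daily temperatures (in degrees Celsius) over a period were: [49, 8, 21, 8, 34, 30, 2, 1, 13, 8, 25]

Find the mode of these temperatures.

8

Step 1: Count the frequency of each value:
  1: appears 1 time(s)
  2: appears 1 time(s)
  8: appears 3 time(s)
  13: appears 1 time(s)
  21: appears 1 time(s)
  25: appears 1 time(s)
  30: appears 1 time(s)
  34: appears 1 time(s)
  49: appears 1 time(s)
Step 2: The value 8 appears most frequently (3 times).
Step 3: Mode = 8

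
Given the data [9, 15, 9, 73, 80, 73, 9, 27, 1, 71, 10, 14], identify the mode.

9

Step 1: Count the frequency of each value:
  1: appears 1 time(s)
  9: appears 3 time(s)
  10: appears 1 time(s)
  14: appears 1 time(s)
  15: appears 1 time(s)
  27: appears 1 time(s)
  71: appears 1 time(s)
  73: appears 2 time(s)
  80: appears 1 time(s)
Step 2: The value 9 appears most frequently (3 times).
Step 3: Mode = 9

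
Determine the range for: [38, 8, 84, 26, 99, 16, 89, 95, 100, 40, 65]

92

Step 1: Identify the maximum value: max = 100
Step 2: Identify the minimum value: min = 8
Step 3: Range = max - min = 100 - 8 = 92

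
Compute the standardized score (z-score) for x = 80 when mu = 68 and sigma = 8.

1.5

Step 1: Recall the z-score formula: z = (x - mu) / sigma
Step 2: Substitute values: z = (80 - 68) / 8
Step 3: z = 12 / 8 = 1.5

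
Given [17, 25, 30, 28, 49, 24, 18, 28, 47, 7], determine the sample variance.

165.3444

Step 1: Compute the mean: (17 + 25 + 30 + 28 + 49 + 24 + 18 + 28 + 47 + 7) / 10 = 27.3
Step 2: Compute squared deviations from the mean:
  (17 - 27.3)^2 = 106.09
  (25 - 27.3)^2 = 5.29
  (30 - 27.3)^2 = 7.29
  (28 - 27.3)^2 = 0.49
  (49 - 27.3)^2 = 470.89
  (24 - 27.3)^2 = 10.89
  (18 - 27.3)^2 = 86.49
  (28 - 27.3)^2 = 0.49
  (47 - 27.3)^2 = 388.09
  (7 - 27.3)^2 = 412.09
Step 3: Sum of squared deviations = 1488.1
Step 4: Sample variance = 1488.1 / 9 = 165.3444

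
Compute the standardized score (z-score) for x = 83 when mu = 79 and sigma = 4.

1

Step 1: Recall the z-score formula: z = (x - mu) / sigma
Step 2: Substitute values: z = (83 - 79) / 4
Step 3: z = 4 / 4 = 1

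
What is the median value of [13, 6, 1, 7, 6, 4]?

6

Step 1: Sort the data in ascending order: [1, 4, 6, 6, 7, 13]
Step 2: The number of values is n = 6.
Step 3: Since n is even, the median is the average of positions 3 and 4:
  Median = (6 + 6) / 2 = 6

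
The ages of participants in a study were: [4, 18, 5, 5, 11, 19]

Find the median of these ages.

8

Step 1: Sort the data in ascending order: [4, 5, 5, 11, 18, 19]
Step 2: The number of values is n = 6.
Step 3: Since n is even, the median is the average of positions 3 and 4:
  Median = (5 + 11) / 2 = 8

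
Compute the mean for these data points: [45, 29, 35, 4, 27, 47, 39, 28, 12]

29.5556

Step 1: Sum all values: 45 + 29 + 35 + 4 + 27 + 47 + 39 + 28 + 12 = 266
Step 2: Count the number of values: n = 9
Step 3: Mean = sum / n = 266 / 9 = 29.5556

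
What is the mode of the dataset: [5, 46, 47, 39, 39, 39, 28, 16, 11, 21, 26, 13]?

39

Step 1: Count the frequency of each value:
  5: appears 1 time(s)
  11: appears 1 time(s)
  13: appears 1 time(s)
  16: appears 1 time(s)
  21: appears 1 time(s)
  26: appears 1 time(s)
  28: appears 1 time(s)
  39: appears 3 time(s)
  46: appears 1 time(s)
  47: appears 1 time(s)
Step 2: The value 39 appears most frequently (3 times).
Step 3: Mode = 39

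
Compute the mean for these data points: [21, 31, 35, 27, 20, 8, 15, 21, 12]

21.1111

Step 1: Sum all values: 21 + 31 + 35 + 27 + 20 + 8 + 15 + 21 + 12 = 190
Step 2: Count the number of values: n = 9
Step 3: Mean = sum / n = 190 / 9 = 21.1111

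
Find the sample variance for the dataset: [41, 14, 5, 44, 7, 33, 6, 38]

291.1429

Step 1: Compute the mean: (41 + 14 + 5 + 44 + 7 + 33 + 6 + 38) / 8 = 23.5
Step 2: Compute squared deviations from the mean:
  (41 - 23.5)^2 = 306.25
  (14 - 23.5)^2 = 90.25
  (5 - 23.5)^2 = 342.25
  (44 - 23.5)^2 = 420.25
  (7 - 23.5)^2 = 272.25
  (33 - 23.5)^2 = 90.25
  (6 - 23.5)^2 = 306.25
  (38 - 23.5)^2 = 210.25
Step 3: Sum of squared deviations = 2038
Step 4: Sample variance = 2038 / 7 = 291.1429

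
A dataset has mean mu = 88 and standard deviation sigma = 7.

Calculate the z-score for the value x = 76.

-1.7143

Step 1: Recall the z-score formula: z = (x - mu) / sigma
Step 2: Substitute values: z = (76 - 88) / 7
Step 3: z = -12 / 7 = -1.7143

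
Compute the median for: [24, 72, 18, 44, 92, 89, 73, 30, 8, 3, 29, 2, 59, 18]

29.5

Step 1: Sort the data in ascending order: [2, 3, 8, 18, 18, 24, 29, 30, 44, 59, 72, 73, 89, 92]
Step 2: The number of values is n = 14.
Step 3: Since n is even, the median is the average of positions 7 and 8:
  Median = (29 + 30) / 2 = 29.5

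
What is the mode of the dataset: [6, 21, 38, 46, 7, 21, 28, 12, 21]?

21

Step 1: Count the frequency of each value:
  6: appears 1 time(s)
  7: appears 1 time(s)
  12: appears 1 time(s)
  21: appears 3 time(s)
  28: appears 1 time(s)
  38: appears 1 time(s)
  46: appears 1 time(s)
Step 2: The value 21 appears most frequently (3 times).
Step 3: Mode = 21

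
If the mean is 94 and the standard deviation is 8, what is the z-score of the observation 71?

-2.875

Step 1: Recall the z-score formula: z = (x - mu) / sigma
Step 2: Substitute values: z = (71 - 94) / 8
Step 3: z = -23 / 8 = -2.875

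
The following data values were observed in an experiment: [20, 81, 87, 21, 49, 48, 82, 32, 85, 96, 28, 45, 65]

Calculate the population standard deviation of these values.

26.15

Step 1: Compute the mean: 56.8462
Step 2: Sum of squared deviations from the mean: 8889.6923
Step 3: Population variance = 8889.6923 / 13 = 683.8225
Step 4: Standard deviation = sqrt(683.8225) = 26.15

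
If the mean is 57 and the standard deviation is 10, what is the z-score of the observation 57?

0

Step 1: Recall the z-score formula: z = (x - mu) / sigma
Step 2: Substitute values: z = (57 - 57) / 10
Step 3: z = 0 / 10 = 0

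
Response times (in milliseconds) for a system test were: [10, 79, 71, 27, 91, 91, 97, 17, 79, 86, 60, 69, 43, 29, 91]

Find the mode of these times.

91

Step 1: Count the frequency of each value:
  10: appears 1 time(s)
  17: appears 1 time(s)
  27: appears 1 time(s)
  29: appears 1 time(s)
  43: appears 1 time(s)
  60: appears 1 time(s)
  69: appears 1 time(s)
  71: appears 1 time(s)
  79: appears 2 time(s)
  86: appears 1 time(s)
  91: appears 3 time(s)
  97: appears 1 time(s)
Step 2: The value 91 appears most frequently (3 times).
Step 3: Mode = 91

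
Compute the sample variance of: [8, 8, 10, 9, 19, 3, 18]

33.2381

Step 1: Compute the mean: (8 + 8 + 10 + 9 + 19 + 3 + 18) / 7 = 10.7143
Step 2: Compute squared deviations from the mean:
  (8 - 10.7143)^2 = 7.3673
  (8 - 10.7143)^2 = 7.3673
  (10 - 10.7143)^2 = 0.5102
  (9 - 10.7143)^2 = 2.9388
  (19 - 10.7143)^2 = 68.6531
  (3 - 10.7143)^2 = 59.5102
  (18 - 10.7143)^2 = 53.0816
Step 3: Sum of squared deviations = 199.4286
Step 4: Sample variance = 199.4286 / 6 = 33.2381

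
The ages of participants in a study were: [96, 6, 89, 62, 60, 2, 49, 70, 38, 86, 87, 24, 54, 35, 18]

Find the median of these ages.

54

Step 1: Sort the data in ascending order: [2, 6, 18, 24, 35, 38, 49, 54, 60, 62, 70, 86, 87, 89, 96]
Step 2: The number of values is n = 15.
Step 3: Since n is odd, the median is the middle value at position 8: 54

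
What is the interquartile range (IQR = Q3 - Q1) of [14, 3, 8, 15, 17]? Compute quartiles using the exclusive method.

10.5

Step 1: Sort the data: [3, 8, 14, 15, 17]
Step 2: n = 5
Step 3: Using the exclusive quartile method:
  Q1 = 5.5
  Q2 (median) = 14
  Q3 = 16
  IQR = Q3 - Q1 = 16 - 5.5 = 10.5
Step 4: IQR = 10.5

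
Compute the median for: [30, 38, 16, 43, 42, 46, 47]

42

Step 1: Sort the data in ascending order: [16, 30, 38, 42, 43, 46, 47]
Step 2: The number of values is n = 7.
Step 3: Since n is odd, the median is the middle value at position 4: 42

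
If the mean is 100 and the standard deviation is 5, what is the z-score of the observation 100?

0

Step 1: Recall the z-score formula: z = (x - mu) / sigma
Step 2: Substitute values: z = (100 - 100) / 5
Step 3: z = 0 / 5 = 0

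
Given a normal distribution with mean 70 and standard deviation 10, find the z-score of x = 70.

0

Step 1: Recall the z-score formula: z = (x - mu) / sigma
Step 2: Substitute values: z = (70 - 70) / 10
Step 3: z = 0 / 10 = 0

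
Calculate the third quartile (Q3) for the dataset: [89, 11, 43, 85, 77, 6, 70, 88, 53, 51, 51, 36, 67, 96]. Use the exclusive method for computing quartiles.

85.75

Step 1: Sort the data: [6, 11, 36, 43, 51, 51, 53, 67, 70, 77, 85, 88, 89, 96]
Step 2: n = 14
Step 3: Using the exclusive quartile method:
  Q1 = 41.25
  Q2 (median) = 60
  Q3 = 85.75
  IQR = Q3 - Q1 = 85.75 - 41.25 = 44.5
Step 4: Q3 = 85.75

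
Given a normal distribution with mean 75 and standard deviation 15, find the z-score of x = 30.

-3

Step 1: Recall the z-score formula: z = (x - mu) / sigma
Step 2: Substitute values: z = (30 - 75) / 15
Step 3: z = -45 / 15 = -3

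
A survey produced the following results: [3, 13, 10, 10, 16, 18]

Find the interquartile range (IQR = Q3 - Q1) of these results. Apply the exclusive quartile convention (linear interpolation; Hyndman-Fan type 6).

8.25

Step 1: Sort the data: [3, 10, 10, 13, 16, 18]
Step 2: n = 6
Step 3: Using the exclusive quartile method:
  Q1 = 8.25
  Q2 (median) = 11.5
  Q3 = 16.5
  IQR = Q3 - Q1 = 16.5 - 8.25 = 8.25
Step 4: IQR = 8.25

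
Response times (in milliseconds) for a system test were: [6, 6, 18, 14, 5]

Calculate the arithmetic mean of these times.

9.8

Step 1: Sum all values: 6 + 6 + 18 + 14 + 5 = 49
Step 2: Count the number of values: n = 5
Step 3: Mean = sum / n = 49 / 5 = 9.8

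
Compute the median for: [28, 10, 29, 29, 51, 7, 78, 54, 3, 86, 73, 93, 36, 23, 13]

29

Step 1: Sort the data in ascending order: [3, 7, 10, 13, 23, 28, 29, 29, 36, 51, 54, 73, 78, 86, 93]
Step 2: The number of values is n = 15.
Step 3: Since n is odd, the median is the middle value at position 8: 29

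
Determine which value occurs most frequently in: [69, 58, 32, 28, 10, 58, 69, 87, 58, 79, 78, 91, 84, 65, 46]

58

Step 1: Count the frequency of each value:
  10: appears 1 time(s)
  28: appears 1 time(s)
  32: appears 1 time(s)
  46: appears 1 time(s)
  58: appears 3 time(s)
  65: appears 1 time(s)
  69: appears 2 time(s)
  78: appears 1 time(s)
  79: appears 1 time(s)
  84: appears 1 time(s)
  87: appears 1 time(s)
  91: appears 1 time(s)
Step 2: The value 58 appears most frequently (3 times).
Step 3: Mode = 58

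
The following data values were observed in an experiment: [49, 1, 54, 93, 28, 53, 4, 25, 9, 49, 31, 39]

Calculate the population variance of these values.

616.3542

Step 1: Compute the mean: (49 + 1 + 54 + 93 + 28 + 53 + 4 + 25 + 9 + 49 + 31 + 39) / 12 = 36.25
Step 2: Compute squared deviations from the mean:
  (49 - 36.25)^2 = 162.5625
  (1 - 36.25)^2 = 1242.5625
  (54 - 36.25)^2 = 315.0625
  (93 - 36.25)^2 = 3220.5625
  (28 - 36.25)^2 = 68.0625
  (53 - 36.25)^2 = 280.5625
  (4 - 36.25)^2 = 1040.0625
  (25 - 36.25)^2 = 126.5625
  (9 - 36.25)^2 = 742.5625
  (49 - 36.25)^2 = 162.5625
  (31 - 36.25)^2 = 27.5625
  (39 - 36.25)^2 = 7.5625
Step 3: Sum of squared deviations = 7396.25
Step 4: Population variance = 7396.25 / 12 = 616.3542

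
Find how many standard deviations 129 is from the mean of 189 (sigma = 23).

-2.6087

Step 1: Recall the z-score formula: z = (x - mu) / sigma
Step 2: Substitute values: z = (129 - 189) / 23
Step 3: z = -60 / 23 = -2.6087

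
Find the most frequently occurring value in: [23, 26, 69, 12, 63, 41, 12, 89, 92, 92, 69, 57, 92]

92

Step 1: Count the frequency of each value:
  12: appears 2 time(s)
  23: appears 1 time(s)
  26: appears 1 time(s)
  41: appears 1 time(s)
  57: appears 1 time(s)
  63: appears 1 time(s)
  69: appears 2 time(s)
  89: appears 1 time(s)
  92: appears 3 time(s)
Step 2: The value 92 appears most frequently (3 times).
Step 3: Mode = 92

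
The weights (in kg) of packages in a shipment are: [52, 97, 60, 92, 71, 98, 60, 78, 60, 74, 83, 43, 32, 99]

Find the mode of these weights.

60

Step 1: Count the frequency of each value:
  32: appears 1 time(s)
  43: appears 1 time(s)
  52: appears 1 time(s)
  60: appears 3 time(s)
  71: appears 1 time(s)
  74: appears 1 time(s)
  78: appears 1 time(s)
  83: appears 1 time(s)
  92: appears 1 time(s)
  97: appears 1 time(s)
  98: appears 1 time(s)
  99: appears 1 time(s)
Step 2: The value 60 appears most frequently (3 times).
Step 3: Mode = 60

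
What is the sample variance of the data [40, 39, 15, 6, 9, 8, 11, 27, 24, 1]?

190.4444

Step 1: Compute the mean: (40 + 39 + 15 + 6 + 9 + 8 + 11 + 27 + 24 + 1) / 10 = 18
Step 2: Compute squared deviations from the mean:
  (40 - 18)^2 = 484
  (39 - 18)^2 = 441
  (15 - 18)^2 = 9
  (6 - 18)^2 = 144
  (9 - 18)^2 = 81
  (8 - 18)^2 = 100
  (11 - 18)^2 = 49
  (27 - 18)^2 = 81
  (24 - 18)^2 = 36
  (1 - 18)^2 = 289
Step 3: Sum of squared deviations = 1714
Step 4: Sample variance = 1714 / 9 = 190.4444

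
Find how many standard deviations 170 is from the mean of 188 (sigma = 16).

-1.125

Step 1: Recall the z-score formula: z = (x - mu) / sigma
Step 2: Substitute values: z = (170 - 188) / 16
Step 3: z = -18 / 16 = -1.125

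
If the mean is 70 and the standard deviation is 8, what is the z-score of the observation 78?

1

Step 1: Recall the z-score formula: z = (x - mu) / sigma
Step 2: Substitute values: z = (78 - 70) / 8
Step 3: z = 8 / 8 = 1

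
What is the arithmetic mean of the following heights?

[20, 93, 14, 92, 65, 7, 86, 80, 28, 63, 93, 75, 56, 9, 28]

53.9333

Step 1: Sum all values: 20 + 93 + 14 + 92 + 65 + 7 + 86 + 80 + 28 + 63 + 93 + 75 + 56 + 9 + 28 = 809
Step 2: Count the number of values: n = 15
Step 3: Mean = sum / n = 809 / 15 = 53.9333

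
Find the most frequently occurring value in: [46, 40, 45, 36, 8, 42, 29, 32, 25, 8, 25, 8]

8

Step 1: Count the frequency of each value:
  8: appears 3 time(s)
  25: appears 2 time(s)
  29: appears 1 time(s)
  32: appears 1 time(s)
  36: appears 1 time(s)
  40: appears 1 time(s)
  42: appears 1 time(s)
  45: appears 1 time(s)
  46: appears 1 time(s)
Step 2: The value 8 appears most frequently (3 times).
Step 3: Mode = 8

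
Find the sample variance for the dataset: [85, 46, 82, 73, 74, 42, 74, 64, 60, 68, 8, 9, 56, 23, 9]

748.981

Step 1: Compute the mean: (85 + 46 + 82 + 73 + 74 + 42 + 74 + 64 + 60 + 68 + 8 + 9 + 56 + 23 + 9) / 15 = 51.5333
Step 2: Compute squared deviations from the mean:
  (85 - 51.5333)^2 = 1120.0178
  (46 - 51.5333)^2 = 30.6178
  (82 - 51.5333)^2 = 928.2178
  (73 - 51.5333)^2 = 460.8178
  (74 - 51.5333)^2 = 504.7511
  (42 - 51.5333)^2 = 90.8844
  (74 - 51.5333)^2 = 504.7511
  (64 - 51.5333)^2 = 155.4178
  (60 - 51.5333)^2 = 71.6844
  (68 - 51.5333)^2 = 271.1511
  (8 - 51.5333)^2 = 1895.1511
  (9 - 51.5333)^2 = 1809.0844
  (56 - 51.5333)^2 = 19.9511
  (23 - 51.5333)^2 = 814.1511
  (9 - 51.5333)^2 = 1809.0844
Step 3: Sum of squared deviations = 10485.7333
Step 4: Sample variance = 10485.7333 / 14 = 748.981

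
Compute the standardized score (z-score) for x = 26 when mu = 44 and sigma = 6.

-3

Step 1: Recall the z-score formula: z = (x - mu) / sigma
Step 2: Substitute values: z = (26 - 44) / 6
Step 3: z = -18 / 6 = -3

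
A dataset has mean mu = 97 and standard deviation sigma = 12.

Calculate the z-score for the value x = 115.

1.5

Step 1: Recall the z-score formula: z = (x - mu) / sigma
Step 2: Substitute values: z = (115 - 97) / 12
Step 3: z = 18 / 12 = 1.5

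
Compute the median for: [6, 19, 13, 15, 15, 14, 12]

14

Step 1: Sort the data in ascending order: [6, 12, 13, 14, 15, 15, 19]
Step 2: The number of values is n = 7.
Step 3: Since n is odd, the median is the middle value at position 4: 14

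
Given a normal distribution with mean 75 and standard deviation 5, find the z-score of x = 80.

1

Step 1: Recall the z-score formula: z = (x - mu) / sigma
Step 2: Substitute values: z = (80 - 75) / 5
Step 3: z = 5 / 5 = 1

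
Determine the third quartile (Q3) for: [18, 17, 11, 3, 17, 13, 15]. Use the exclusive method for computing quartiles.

17

Step 1: Sort the data: [3, 11, 13, 15, 17, 17, 18]
Step 2: n = 7
Step 3: Using the exclusive quartile method:
  Q1 = 11
  Q2 (median) = 15
  Q3 = 17
  IQR = Q3 - Q1 = 17 - 11 = 6
Step 4: Q3 = 17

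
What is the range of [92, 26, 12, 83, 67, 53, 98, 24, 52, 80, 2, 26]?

96

Step 1: Identify the maximum value: max = 98
Step 2: Identify the minimum value: min = 2
Step 3: Range = max - min = 98 - 2 = 96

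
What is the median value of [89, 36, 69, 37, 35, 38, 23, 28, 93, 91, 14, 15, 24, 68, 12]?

36

Step 1: Sort the data in ascending order: [12, 14, 15, 23, 24, 28, 35, 36, 37, 38, 68, 69, 89, 91, 93]
Step 2: The number of values is n = 15.
Step 3: Since n is odd, the median is the middle value at position 8: 36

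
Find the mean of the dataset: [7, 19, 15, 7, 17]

13

Step 1: Sum all values: 7 + 19 + 15 + 7 + 17 = 65
Step 2: Count the number of values: n = 5
Step 3: Mean = sum / n = 65 / 5 = 13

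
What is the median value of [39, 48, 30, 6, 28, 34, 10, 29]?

29.5

Step 1: Sort the data in ascending order: [6, 10, 28, 29, 30, 34, 39, 48]
Step 2: The number of values is n = 8.
Step 3: Since n is even, the median is the average of positions 4 and 5:
  Median = (29 + 30) / 2 = 29.5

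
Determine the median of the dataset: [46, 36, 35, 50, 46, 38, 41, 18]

39.5

Step 1: Sort the data in ascending order: [18, 35, 36, 38, 41, 46, 46, 50]
Step 2: The number of values is n = 8.
Step 3: Since n is even, the median is the average of positions 4 and 5:
  Median = (38 + 41) / 2 = 39.5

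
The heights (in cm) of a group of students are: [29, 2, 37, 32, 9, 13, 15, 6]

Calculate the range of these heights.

35

Step 1: Identify the maximum value: max = 37
Step 2: Identify the minimum value: min = 2
Step 3: Range = max - min = 37 - 2 = 35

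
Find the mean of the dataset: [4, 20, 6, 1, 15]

9.2

Step 1: Sum all values: 4 + 20 + 6 + 1 + 15 = 46
Step 2: Count the number of values: n = 5
Step 3: Mean = sum / n = 46 / 5 = 9.2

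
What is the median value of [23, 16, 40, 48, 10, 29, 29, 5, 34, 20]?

26

Step 1: Sort the data in ascending order: [5, 10, 16, 20, 23, 29, 29, 34, 40, 48]
Step 2: The number of values is n = 10.
Step 3: Since n is even, the median is the average of positions 5 and 6:
  Median = (23 + 29) / 2 = 26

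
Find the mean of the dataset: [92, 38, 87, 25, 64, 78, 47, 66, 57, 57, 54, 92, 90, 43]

63.5714

Step 1: Sum all values: 92 + 38 + 87 + 25 + 64 + 78 + 47 + 66 + 57 + 57 + 54 + 92 + 90 + 43 = 890
Step 2: Count the number of values: n = 14
Step 3: Mean = sum / n = 890 / 14 = 63.5714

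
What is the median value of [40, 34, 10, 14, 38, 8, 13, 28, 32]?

28

Step 1: Sort the data in ascending order: [8, 10, 13, 14, 28, 32, 34, 38, 40]
Step 2: The number of values is n = 9.
Step 3: Since n is odd, the median is the middle value at position 5: 28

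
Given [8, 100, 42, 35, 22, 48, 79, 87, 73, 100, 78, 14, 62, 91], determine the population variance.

936.0663

Step 1: Compute the mean: (8 + 100 + 42 + 35 + 22 + 48 + 79 + 87 + 73 + 100 + 78 + 14 + 62 + 91) / 14 = 59.9286
Step 2: Compute squared deviations from the mean:
  (8 - 59.9286)^2 = 2696.5765
  (100 - 59.9286)^2 = 1605.7194
  (42 - 59.9286)^2 = 321.4337
  (35 - 59.9286)^2 = 621.4337
  (22 - 59.9286)^2 = 1438.5765
  (48 - 59.9286)^2 = 142.2908
  (79 - 59.9286)^2 = 363.7194
  (87 - 59.9286)^2 = 732.8622
  (73 - 59.9286)^2 = 170.8622
  (100 - 59.9286)^2 = 1605.7194
  (78 - 59.9286)^2 = 326.5765
  (14 - 59.9286)^2 = 2109.4337
  (62 - 59.9286)^2 = 4.2908
  (91 - 59.9286)^2 = 965.4337
Step 3: Sum of squared deviations = 13104.9286
Step 4: Population variance = 13104.9286 / 14 = 936.0663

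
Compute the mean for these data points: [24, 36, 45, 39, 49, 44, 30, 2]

33.625

Step 1: Sum all values: 24 + 36 + 45 + 39 + 49 + 44 + 30 + 2 = 269
Step 2: Count the number of values: n = 8
Step 3: Mean = sum / n = 269 / 8 = 33.625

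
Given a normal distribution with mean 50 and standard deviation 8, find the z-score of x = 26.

-3

Step 1: Recall the z-score formula: z = (x - mu) / sigma
Step 2: Substitute values: z = (26 - 50) / 8
Step 3: z = -24 / 8 = -3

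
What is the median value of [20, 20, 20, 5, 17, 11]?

18.5

Step 1: Sort the data in ascending order: [5, 11, 17, 20, 20, 20]
Step 2: The number of values is n = 6.
Step 3: Since n is even, the median is the average of positions 3 and 4:
  Median = (17 + 20) / 2 = 18.5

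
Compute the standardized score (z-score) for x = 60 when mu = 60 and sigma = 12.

0

Step 1: Recall the z-score formula: z = (x - mu) / sigma
Step 2: Substitute values: z = (60 - 60) / 12
Step 3: z = 0 / 12 = 0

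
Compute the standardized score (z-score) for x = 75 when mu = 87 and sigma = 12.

-1

Step 1: Recall the z-score formula: z = (x - mu) / sigma
Step 2: Substitute values: z = (75 - 87) / 12
Step 3: z = -12 / 12 = -1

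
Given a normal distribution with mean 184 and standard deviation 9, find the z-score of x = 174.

-1.1111

Step 1: Recall the z-score formula: z = (x - mu) / sigma
Step 2: Substitute values: z = (174 - 184) / 9
Step 3: z = -10 / 9 = -1.1111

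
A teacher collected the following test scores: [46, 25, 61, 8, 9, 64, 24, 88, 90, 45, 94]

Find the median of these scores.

46

Step 1: Sort the data in ascending order: [8, 9, 24, 25, 45, 46, 61, 64, 88, 90, 94]
Step 2: The number of values is n = 11.
Step 3: Since n is odd, the median is the middle value at position 6: 46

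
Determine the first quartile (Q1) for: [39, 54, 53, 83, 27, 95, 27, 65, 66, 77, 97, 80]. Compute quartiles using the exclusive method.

42.5

Step 1: Sort the data: [27, 27, 39, 53, 54, 65, 66, 77, 80, 83, 95, 97]
Step 2: n = 12
Step 3: Using the exclusive quartile method:
  Q1 = 42.5
  Q2 (median) = 65.5
  Q3 = 82.25
  IQR = Q3 - Q1 = 82.25 - 42.5 = 39.75
Step 4: Q1 = 42.5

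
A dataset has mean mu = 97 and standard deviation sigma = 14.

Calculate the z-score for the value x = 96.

-0.0714

Step 1: Recall the z-score formula: z = (x - mu) / sigma
Step 2: Substitute values: z = (96 - 97) / 14
Step 3: z = -1 / 14 = -0.0714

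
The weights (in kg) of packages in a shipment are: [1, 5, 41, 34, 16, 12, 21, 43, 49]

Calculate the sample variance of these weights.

309.75

Step 1: Compute the mean: (1 + 5 + 41 + 34 + 16 + 12 + 21 + 43 + 49) / 9 = 24.6667
Step 2: Compute squared deviations from the mean:
  (1 - 24.6667)^2 = 560.1111
  (5 - 24.6667)^2 = 386.7778
  (41 - 24.6667)^2 = 266.7778
  (34 - 24.6667)^2 = 87.1111
  (16 - 24.6667)^2 = 75.1111
  (12 - 24.6667)^2 = 160.4444
  (21 - 24.6667)^2 = 13.4444
  (43 - 24.6667)^2 = 336.1111
  (49 - 24.6667)^2 = 592.1111
Step 3: Sum of squared deviations = 2478
Step 4: Sample variance = 2478 / 8 = 309.75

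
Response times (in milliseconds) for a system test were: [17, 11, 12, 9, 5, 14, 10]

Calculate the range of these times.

12

Step 1: Identify the maximum value: max = 17
Step 2: Identify the minimum value: min = 5
Step 3: Range = max - min = 17 - 5 = 12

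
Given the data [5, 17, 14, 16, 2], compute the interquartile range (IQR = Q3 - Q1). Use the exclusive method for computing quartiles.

13

Step 1: Sort the data: [2, 5, 14, 16, 17]
Step 2: n = 5
Step 3: Using the exclusive quartile method:
  Q1 = 3.5
  Q2 (median) = 14
  Q3 = 16.5
  IQR = Q3 - Q1 = 16.5 - 3.5 = 13
Step 4: IQR = 13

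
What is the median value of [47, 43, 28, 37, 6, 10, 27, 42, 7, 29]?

28.5

Step 1: Sort the data in ascending order: [6, 7, 10, 27, 28, 29, 37, 42, 43, 47]
Step 2: The number of values is n = 10.
Step 3: Since n is even, the median is the average of positions 5 and 6:
  Median = (28 + 29) / 2 = 28.5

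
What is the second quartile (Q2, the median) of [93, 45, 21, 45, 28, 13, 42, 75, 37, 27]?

39.5

Step 1: Sort the data: [13, 21, 27, 28, 37, 42, 45, 45, 75, 93]
Step 2: n = 10
Step 3: Q2 is the median. Since n is even, it is the average of the values at positions 5 and 6:
  Q2 = (37 + 42) / 2 = 39.5
Step 4: Q2 = 39.5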